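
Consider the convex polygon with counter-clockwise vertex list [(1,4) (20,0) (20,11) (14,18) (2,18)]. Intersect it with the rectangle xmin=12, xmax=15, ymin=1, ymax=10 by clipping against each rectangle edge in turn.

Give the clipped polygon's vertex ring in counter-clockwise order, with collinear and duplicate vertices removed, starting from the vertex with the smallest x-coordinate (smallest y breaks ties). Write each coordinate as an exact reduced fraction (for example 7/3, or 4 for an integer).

Clipped polygon: [(12,32/19) (15,20/19) (15,10) (12,10)]

1. After x ≥ 12: [(12,32/19) (20,0) (20,11) (14,18) (12,18)]
2. After x ≤ 15: [(12,32/19) (15,20/19) (15,101/6) (14,18) (12,18)]
3. After y ≥ 1: [(12,32/19) (15,20/19) (15,101/6) (14,18) (12,18)]
4. After y ≤ 10: [(12,10) (12,32/19) (15,20/19) (15,10)]
5. Canonical ring: [(12,32/19) (15,20/19) (15,10) (12,10)]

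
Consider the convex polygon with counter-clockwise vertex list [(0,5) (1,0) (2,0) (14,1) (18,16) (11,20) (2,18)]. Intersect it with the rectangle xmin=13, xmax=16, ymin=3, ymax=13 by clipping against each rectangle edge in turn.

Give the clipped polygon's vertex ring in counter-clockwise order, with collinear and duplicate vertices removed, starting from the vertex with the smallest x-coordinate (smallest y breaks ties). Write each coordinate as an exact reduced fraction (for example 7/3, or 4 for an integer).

1. After x ≥ 13: [(13,11/12) (14,1) (18,16) (13,132/7)]
2. After x ≤ 16: [(13,11/12) (14,1) (16,17/2) (16,120/7) (13,132/7)]
3. After y ≥ 3: [(13,3) (218/15,3) (16,17/2) (16,120/7) (13,132/7)]
4. After y ≤ 13: [(13,13) (13,3) (218/15,3) (16,17/2) (16,13)]
5. Canonical ring: [(13,3) (218/15,3) (16,17/2) (16,13) (13,13)]

Clipped polygon: [(13,3) (218/15,3) (16,17/2) (16,13) (13,13)]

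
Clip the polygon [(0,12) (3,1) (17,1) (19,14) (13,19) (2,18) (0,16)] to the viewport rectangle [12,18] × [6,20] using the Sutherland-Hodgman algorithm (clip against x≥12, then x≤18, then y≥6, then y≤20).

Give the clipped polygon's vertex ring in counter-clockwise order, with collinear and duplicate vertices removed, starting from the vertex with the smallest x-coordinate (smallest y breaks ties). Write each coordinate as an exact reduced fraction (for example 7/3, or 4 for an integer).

Clipped polygon: [(12,6) (231/13,6) (18,15/2) (18,89/6) (13,19) (12,208/11)]

1. After x ≥ 12: [(12,1) (17,1) (19,14) (13,19) (12,208/11)]
2. After x ≤ 18: [(12,1) (17,1) (18,15/2) (18,89/6) (13,19) (12,208/11)]
3. After y ≥ 6: [(12,6) (231/13,6) (18,15/2) (18,89/6) (13,19) (12,208/11)]
4. After y ≤ 20: [(12,6) (231/13,6) (18,15/2) (18,89/6) (13,19) (12,208/11)]
5. Canonical ring: [(12,6) (231/13,6) (18,15/2) (18,89/6) (13,19) (12,208/11)]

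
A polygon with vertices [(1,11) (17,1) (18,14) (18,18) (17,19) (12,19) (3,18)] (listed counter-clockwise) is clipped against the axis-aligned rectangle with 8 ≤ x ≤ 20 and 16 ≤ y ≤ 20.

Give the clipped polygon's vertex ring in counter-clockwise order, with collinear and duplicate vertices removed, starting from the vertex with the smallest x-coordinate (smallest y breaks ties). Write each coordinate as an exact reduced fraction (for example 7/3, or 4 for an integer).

Clipped polygon: [(8,16) (18,16) (18,18) (17,19) (12,19) (8,167/9)]

1. After x ≥ 8: [(8,53/8) (17,1) (18,14) (18,18) (17,19) (12,19) (8,167/9)]
2. After x ≤ 20: [(8,53/8) (17,1) (18,14) (18,18) (17,19) (12,19) (8,167/9)]
3. After y ≥ 16: [(8,16) (18,16) (18,18) (17,19) (12,19) (8,167/9)]
4. After y ≤ 20: [(8,16) (18,16) (18,18) (17,19) (12,19) (8,167/9)]
5. Canonical ring: [(8,16) (18,16) (18,18) (17,19) (12,19) (8,167/9)]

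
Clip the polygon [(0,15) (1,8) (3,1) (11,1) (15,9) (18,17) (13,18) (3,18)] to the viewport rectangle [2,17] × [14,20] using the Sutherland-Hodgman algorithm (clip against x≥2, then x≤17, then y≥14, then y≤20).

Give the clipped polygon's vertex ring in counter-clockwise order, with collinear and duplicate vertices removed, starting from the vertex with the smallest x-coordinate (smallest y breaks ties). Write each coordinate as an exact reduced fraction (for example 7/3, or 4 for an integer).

Clipped polygon: [(2,14) (135/8,14) (17,43/3) (17,86/5) (13,18) (3,18) (2,17)]

1. After x ≥ 2: [(2,17) (2,9/2) (3,1) (11,1) (15,9) (18,17) (13,18) (3,18)]
2. After x ≤ 17: [(2,17) (2,9/2) (3,1) (11,1) (15,9) (17,43/3) (17,86/5) (13,18) (3,18)]
3. After y ≥ 14: [(2,17) (2,14) (135/8,14) (17,43/3) (17,86/5) (13,18) (3,18)]
4. After y ≤ 20: [(2,17) (2,14) (135/8,14) (17,43/3) (17,86/5) (13,18) (3,18)]
5. Canonical ring: [(2,14) (135/8,14) (17,43/3) (17,86/5) (13,18) (3,18) (2,17)]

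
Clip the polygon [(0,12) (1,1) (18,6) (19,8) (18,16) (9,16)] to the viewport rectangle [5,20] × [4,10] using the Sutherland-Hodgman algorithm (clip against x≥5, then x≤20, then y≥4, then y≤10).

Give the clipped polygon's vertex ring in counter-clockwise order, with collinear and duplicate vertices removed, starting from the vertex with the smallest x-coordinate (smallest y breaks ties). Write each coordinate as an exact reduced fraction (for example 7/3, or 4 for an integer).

1. After x ≥ 5: [(5,128/9) (5,37/17) (18,6) (19,8) (18,16) (9,16)]
2. After x ≤ 20: [(5,128/9) (5,37/17) (18,6) (19,8) (18,16) (9,16)]
3. After y ≥ 4: [(5,128/9) (5,4) (56/5,4) (18,6) (19,8) (18,16) (9,16)]
4. After y ≤ 10: [(5,10) (5,4) (56/5,4) (18,6) (19,8) (75/4,10)]
5. Canonical ring: [(5,4) (56/5,4) (18,6) (19,8) (75/4,10) (5,10)]

Clipped polygon: [(5,4) (56/5,4) (18,6) (19,8) (75/4,10) (5,10)]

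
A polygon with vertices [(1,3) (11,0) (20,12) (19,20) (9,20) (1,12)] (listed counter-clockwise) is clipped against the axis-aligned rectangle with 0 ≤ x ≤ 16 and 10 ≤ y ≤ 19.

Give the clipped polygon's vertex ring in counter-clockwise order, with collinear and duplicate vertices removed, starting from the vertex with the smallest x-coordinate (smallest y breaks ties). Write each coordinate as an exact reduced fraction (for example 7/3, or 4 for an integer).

Clipped polygon: [(1,10) (16,10) (16,19) (8,19) (1,12)]

1. After x ≥ 0: [(1,3) (11,0) (20,12) (19,20) (9,20) (1,12)]
2. After x ≤ 16: [(1,3) (11,0) (16,20/3) (16,20) (9,20) (1,12)]
3. After y ≥ 10: [(1,10) (16,10) (16,20) (9,20) (1,12)]
4. After y ≤ 19: [(1,10) (16,10) (16,19) (8,19) (1,12)]
5. Canonical ring: [(1,10) (16,10) (16,19) (8,19) (1,12)]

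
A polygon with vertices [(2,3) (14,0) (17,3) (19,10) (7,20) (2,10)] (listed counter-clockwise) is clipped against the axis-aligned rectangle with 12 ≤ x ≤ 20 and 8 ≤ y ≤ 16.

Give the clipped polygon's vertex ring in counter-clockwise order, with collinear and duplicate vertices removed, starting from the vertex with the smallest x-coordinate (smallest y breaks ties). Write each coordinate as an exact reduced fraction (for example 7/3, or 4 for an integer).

1. After x ≥ 12: [(12,1/2) (14,0) (17,3) (19,10) (12,95/6)]
2. After x ≤ 20: [(12,1/2) (14,0) (17,3) (19,10) (12,95/6)]
3. After y ≥ 8: [(12,8) (129/7,8) (19,10) (12,95/6)]
4. After y ≤ 16: [(12,8) (129/7,8) (19,10) (12,95/6)]
5. Canonical ring: [(12,8) (129/7,8) (19,10) (12,95/6)]

Clipped polygon: [(12,8) (129/7,8) (19,10) (12,95/6)]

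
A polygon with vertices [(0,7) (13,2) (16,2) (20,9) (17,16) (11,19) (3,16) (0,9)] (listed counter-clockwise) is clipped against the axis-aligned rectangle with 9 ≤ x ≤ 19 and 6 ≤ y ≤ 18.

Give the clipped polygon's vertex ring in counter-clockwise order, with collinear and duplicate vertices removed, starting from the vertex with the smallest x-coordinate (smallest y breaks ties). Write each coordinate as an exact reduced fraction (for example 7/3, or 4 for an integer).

Clipped polygon: [(9,6) (128/7,6) (19,29/4) (19,34/3) (17,16) (13,18) (9,18)]

1. After x ≥ 9: [(9,46/13) (13,2) (16,2) (20,9) (17,16) (11,19) (9,73/4)]
2. After x ≤ 19: [(9,46/13) (13,2) (16,2) (19,29/4) (19,34/3) (17,16) (11,19) (9,73/4)]
3. After y ≥ 6: [(9,6) (128/7,6) (19,29/4) (19,34/3) (17,16) (11,19) (9,73/4)]
4. After y ≤ 18: [(9,18) (9,6) (128/7,6) (19,29/4) (19,34/3) (17,16) (13,18)]
5. Canonical ring: [(9,6) (128/7,6) (19,29/4) (19,34/3) (17,16) (13,18) (9,18)]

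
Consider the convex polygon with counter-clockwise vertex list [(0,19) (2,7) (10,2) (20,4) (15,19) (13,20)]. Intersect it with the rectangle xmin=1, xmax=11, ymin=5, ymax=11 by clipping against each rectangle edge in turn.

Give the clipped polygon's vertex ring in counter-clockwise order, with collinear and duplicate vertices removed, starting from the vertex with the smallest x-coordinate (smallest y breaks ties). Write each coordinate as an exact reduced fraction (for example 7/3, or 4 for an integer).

Clipped polygon: [(4/3,11) (2,7) (26/5,5) (11,5) (11,11)]

1. After x ≥ 1: [(1,248/13) (1,13) (2,7) (10,2) (20,4) (15,19) (13,20)]
2. After x ≤ 11: [(11,258/13) (1,248/13) (1,13) (2,7) (10,2) (11,11/5)]
3. After y ≥ 5: [(11,5) (11,258/13) (1,248/13) (1,13) (2,7) (26/5,5)]
4. After y ≤ 11: [(11,5) (11,11) (4/3,11) (2,7) (26/5,5)]
5. Canonical ring: [(4/3,11) (2,7) (26/5,5) (11,5) (11,11)]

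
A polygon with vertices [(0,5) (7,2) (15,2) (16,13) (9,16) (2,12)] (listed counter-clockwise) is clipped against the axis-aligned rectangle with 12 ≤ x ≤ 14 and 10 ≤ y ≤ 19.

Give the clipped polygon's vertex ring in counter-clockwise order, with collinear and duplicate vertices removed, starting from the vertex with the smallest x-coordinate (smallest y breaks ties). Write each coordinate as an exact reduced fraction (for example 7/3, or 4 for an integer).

Clipped polygon: [(12,10) (14,10) (14,97/7) (12,103/7)]

1. After x ≥ 12: [(12,2) (15,2) (16,13) (12,103/7)]
2. After x ≤ 14: [(12,2) (14,2) (14,97/7) (12,103/7)]
3. After y ≥ 10: [(12,10) (14,10) (14,97/7) (12,103/7)]
4. After y ≤ 19: [(12,10) (14,10) (14,97/7) (12,103/7)]
5. Canonical ring: [(12,10) (14,10) (14,97/7) (12,103/7)]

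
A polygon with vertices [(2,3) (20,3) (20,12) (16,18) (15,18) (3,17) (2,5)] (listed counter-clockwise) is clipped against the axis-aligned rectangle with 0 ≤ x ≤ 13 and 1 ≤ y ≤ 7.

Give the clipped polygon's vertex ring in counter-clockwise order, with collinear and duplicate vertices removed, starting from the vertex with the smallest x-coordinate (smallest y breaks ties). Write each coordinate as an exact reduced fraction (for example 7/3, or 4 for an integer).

1. After x ≥ 0: [(2,3) (20,3) (20,12) (16,18) (15,18) (3,17) (2,5)]
2. After x ≤ 13: [(2,3) (13,3) (13,107/6) (3,17) (2,5)]
3. After y ≥ 1: [(2,3) (13,3) (13,107/6) (3,17) (2,5)]
4. After y ≤ 7: [(2,3) (13,3) (13,7) (13/6,7) (2,5)]
5. Canonical ring: [(2,3) (13,3) (13,7) (13/6,7) (2,5)]

Clipped polygon: [(2,3) (13,3) (13,7) (13/6,7) (2,5)]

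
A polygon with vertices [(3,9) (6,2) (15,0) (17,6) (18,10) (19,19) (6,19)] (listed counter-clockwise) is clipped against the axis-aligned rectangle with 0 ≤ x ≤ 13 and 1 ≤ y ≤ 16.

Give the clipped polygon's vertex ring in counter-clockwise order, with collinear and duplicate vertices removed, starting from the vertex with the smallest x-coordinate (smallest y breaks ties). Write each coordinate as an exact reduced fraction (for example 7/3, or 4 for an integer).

1. After x ≥ 0: [(3,9) (6,2) (15,0) (17,6) (18,10) (19,19) (6,19)]
2. After x ≤ 13: [(3,9) (6,2) (13,4/9) (13,19) (6,19)]
3. After y ≥ 1: [(3,9) (6,2) (21/2,1) (13,1) (13,19) (6,19)]
4. After y ≤ 16: [(51/10,16) (3,9) (6,2) (21/2,1) (13,1) (13,16)]
5. Canonical ring: [(3,9) (6,2) (21/2,1) (13,1) (13,16) (51/10,16)]

Clipped polygon: [(3,9) (6,2) (21/2,1) (13,1) (13,16) (51/10,16)]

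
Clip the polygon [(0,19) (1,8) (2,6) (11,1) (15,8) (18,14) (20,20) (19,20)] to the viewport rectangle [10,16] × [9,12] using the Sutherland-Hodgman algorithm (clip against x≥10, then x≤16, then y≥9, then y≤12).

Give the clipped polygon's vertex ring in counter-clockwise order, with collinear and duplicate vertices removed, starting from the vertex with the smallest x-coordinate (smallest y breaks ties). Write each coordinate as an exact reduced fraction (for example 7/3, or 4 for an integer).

Clipped polygon: [(10,9) (31/2,9) (16,10) (16,12) (10,12)]

1. After x ≥ 10: [(10,371/19) (10,14/9) (11,1) (15,8) (18,14) (20,20) (19,20)]
2. After x ≤ 16: [(16,377/19) (10,371/19) (10,14/9) (11,1) (15,8) (16,10)]
3. After y ≥ 9: [(16,377/19) (10,371/19) (10,9) (31/2,9) (16,10)]
4. After y ≤ 12: [(16,12) (10,12) (10,9) (31/2,9) (16,10)]
5. Canonical ring: [(10,9) (31/2,9) (16,10) (16,12) (10,12)]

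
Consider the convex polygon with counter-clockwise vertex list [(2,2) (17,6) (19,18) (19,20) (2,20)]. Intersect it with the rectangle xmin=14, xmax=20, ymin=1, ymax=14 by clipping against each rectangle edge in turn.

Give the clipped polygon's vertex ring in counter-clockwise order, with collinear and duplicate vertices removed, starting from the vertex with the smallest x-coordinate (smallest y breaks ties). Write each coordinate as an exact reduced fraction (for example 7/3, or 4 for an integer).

Clipped polygon: [(14,26/5) (17,6) (55/3,14) (14,14)]

1. After x ≥ 14: [(14,26/5) (17,6) (19,18) (19,20) (14,20)]
2. After x ≤ 20: [(14,26/5) (17,6) (19,18) (19,20) (14,20)]
3. After y ≥ 1: [(14,26/5) (17,6) (19,18) (19,20) (14,20)]
4. After y ≤ 14: [(14,14) (14,26/5) (17,6) (55/3,14)]
5. Canonical ring: [(14,26/5) (17,6) (55/3,14) (14,14)]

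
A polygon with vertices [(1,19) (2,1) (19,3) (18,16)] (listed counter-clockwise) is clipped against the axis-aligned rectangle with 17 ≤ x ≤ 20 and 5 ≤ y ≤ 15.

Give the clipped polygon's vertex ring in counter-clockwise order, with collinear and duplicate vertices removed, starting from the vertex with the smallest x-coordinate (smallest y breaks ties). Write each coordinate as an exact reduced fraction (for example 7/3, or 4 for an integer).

1. After x ≥ 17: [(17,275/17) (17,47/17) (19,3) (18,16)]
2. After x ≤ 20: [(17,275/17) (17,47/17) (19,3) (18,16)]
3. After y ≥ 5: [(17,275/17) (17,5) (245/13,5) (18,16)]
4. After y ≤ 15: [(17,15) (17,5) (245/13,5) (235/13,15)]
5. Canonical ring: [(17,5) (245/13,5) (235/13,15) (17,15)]

Clipped polygon: [(17,5) (245/13,5) (235/13,15) (17,15)]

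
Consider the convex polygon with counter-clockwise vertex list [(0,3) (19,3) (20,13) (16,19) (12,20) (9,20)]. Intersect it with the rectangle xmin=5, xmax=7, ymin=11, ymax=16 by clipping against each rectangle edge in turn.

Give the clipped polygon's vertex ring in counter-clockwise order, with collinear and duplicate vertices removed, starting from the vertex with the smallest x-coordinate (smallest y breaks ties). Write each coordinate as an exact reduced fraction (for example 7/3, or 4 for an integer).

1. After x ≥ 5: [(5,112/9) (5,3) (19,3) (20,13) (16,19) (12,20) (9,20)]
2. After x ≤ 7: [(7,146/9) (5,112/9) (5,3) (7,3)]
3. After y ≥ 11: [(7,11) (7,146/9) (5,112/9) (5,11)]
4. After y ≤ 16: [(7,11) (7,16) (117/17,16) (5,112/9) (5,11)]
5. Canonical ring: [(5,11) (7,11) (7,16) (117/17,16) (5,112/9)]

Clipped polygon: [(5,11) (7,11) (7,16) (117/17,16) (5,112/9)]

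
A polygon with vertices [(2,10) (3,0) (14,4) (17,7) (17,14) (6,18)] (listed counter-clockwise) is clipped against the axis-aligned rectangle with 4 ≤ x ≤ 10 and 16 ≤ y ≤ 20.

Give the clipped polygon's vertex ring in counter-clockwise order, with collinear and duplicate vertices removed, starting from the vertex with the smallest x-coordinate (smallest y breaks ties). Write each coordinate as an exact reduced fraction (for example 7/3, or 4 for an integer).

Clipped polygon: [(5,16) (10,16) (10,182/11) (6,18)]

1. After x ≥ 4: [(4,14) (4,4/11) (14,4) (17,7) (17,14) (6,18)]
2. After x ≤ 10: [(4,14) (4,4/11) (10,28/11) (10,182/11) (6,18)]
3. After y ≥ 16: [(5,16) (10,16) (10,182/11) (6,18)]
4. After y ≤ 20: [(5,16) (10,16) (10,182/11) (6,18)]
5. Canonical ring: [(5,16) (10,16) (10,182/11) (6,18)]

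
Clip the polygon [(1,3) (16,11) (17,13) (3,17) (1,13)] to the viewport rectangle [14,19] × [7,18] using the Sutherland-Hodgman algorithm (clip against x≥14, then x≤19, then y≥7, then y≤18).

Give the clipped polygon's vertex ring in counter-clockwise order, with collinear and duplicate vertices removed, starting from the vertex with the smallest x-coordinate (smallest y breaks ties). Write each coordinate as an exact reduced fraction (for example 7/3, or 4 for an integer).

Clipped polygon: [(14,149/15) (16,11) (17,13) (14,97/7)]

1. After x ≥ 14: [(14,149/15) (16,11) (17,13) (14,97/7)]
2. After x ≤ 19: [(14,149/15) (16,11) (17,13) (14,97/7)]
3. After y ≥ 7: [(14,149/15) (16,11) (17,13) (14,97/7)]
4. After y ≤ 18: [(14,149/15) (16,11) (17,13) (14,97/7)]
5. Canonical ring: [(14,149/15) (16,11) (17,13) (14,97/7)]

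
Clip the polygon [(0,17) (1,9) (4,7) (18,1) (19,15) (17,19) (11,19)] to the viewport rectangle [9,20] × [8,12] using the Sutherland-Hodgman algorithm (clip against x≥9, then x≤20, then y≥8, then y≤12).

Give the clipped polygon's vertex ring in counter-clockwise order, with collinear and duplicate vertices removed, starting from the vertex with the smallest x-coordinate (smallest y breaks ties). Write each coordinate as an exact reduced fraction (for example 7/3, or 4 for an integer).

Clipped polygon: [(9,8) (37/2,8) (263/14,12) (9,12)]

1. After x ≥ 9: [(9,205/11) (9,34/7) (18,1) (19,15) (17,19) (11,19)]
2. After x ≤ 20: [(9,205/11) (9,34/7) (18,1) (19,15) (17,19) (11,19)]
3. After y ≥ 8: [(9,205/11) (9,8) (37/2,8) (19,15) (17,19) (11,19)]
4. After y ≤ 12: [(9,12) (9,8) (37/2,8) (263/14,12)]
5. Canonical ring: [(9,8) (37/2,8) (263/14,12) (9,12)]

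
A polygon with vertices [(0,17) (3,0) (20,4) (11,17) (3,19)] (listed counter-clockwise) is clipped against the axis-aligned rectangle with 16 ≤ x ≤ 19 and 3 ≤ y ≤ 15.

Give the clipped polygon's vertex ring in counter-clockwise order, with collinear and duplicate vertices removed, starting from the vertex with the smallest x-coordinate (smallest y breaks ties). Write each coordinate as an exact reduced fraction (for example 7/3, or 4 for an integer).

1. After x ≥ 16: [(16,52/17) (20,4) (16,88/9)]
2. After x ≤ 19: [(16,52/17) (19,64/17) (19,49/9) (16,88/9)]
3. After y ≥ 3: [(16,52/17) (19,64/17) (19,49/9) (16,88/9)]
4. After y ≤ 15: [(16,52/17) (19,64/17) (19,49/9) (16,88/9)]
5. Canonical ring: [(16,52/17) (19,64/17) (19,49/9) (16,88/9)]

Clipped polygon: [(16,52/17) (19,64/17) (19,49/9) (16,88/9)]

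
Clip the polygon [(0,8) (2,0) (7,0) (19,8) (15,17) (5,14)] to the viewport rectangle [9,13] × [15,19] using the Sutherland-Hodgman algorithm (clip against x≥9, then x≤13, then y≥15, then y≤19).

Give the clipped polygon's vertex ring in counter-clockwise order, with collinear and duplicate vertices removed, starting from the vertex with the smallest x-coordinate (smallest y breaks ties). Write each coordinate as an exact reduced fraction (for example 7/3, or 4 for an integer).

1. After x ≥ 9: [(9,4/3) (19,8) (15,17) (9,76/5)]
2. After x ≤ 13: [(9,4/3) (13,4) (13,82/5) (9,76/5)]
3. After y ≥ 15: [(9,15) (13,15) (13,82/5) (9,76/5)]
4. After y ≤ 19: [(9,15) (13,15) (13,82/5) (9,76/5)]
5. Canonical ring: [(9,15) (13,15) (13,82/5) (9,76/5)]

Clipped polygon: [(9,15) (13,15) (13,82/5) (9,76/5)]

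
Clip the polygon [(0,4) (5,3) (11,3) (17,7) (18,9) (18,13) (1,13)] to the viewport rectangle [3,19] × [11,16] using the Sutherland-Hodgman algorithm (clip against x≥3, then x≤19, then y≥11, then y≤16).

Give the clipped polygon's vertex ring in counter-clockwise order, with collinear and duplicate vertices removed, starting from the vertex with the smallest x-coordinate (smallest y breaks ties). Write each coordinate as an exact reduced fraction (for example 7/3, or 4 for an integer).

1. After x ≥ 3: [(3,17/5) (5,3) (11,3) (17,7) (18,9) (18,13) (3,13)]
2. After x ≤ 19: [(3,17/5) (5,3) (11,3) (17,7) (18,9) (18,13) (3,13)]
3. After y ≥ 11: [(3,11) (18,11) (18,13) (3,13)]
4. After y ≤ 16: [(3,11) (18,11) (18,13) (3,13)]
5. Canonical ring: [(3,11) (18,11) (18,13) (3,13)]

Clipped polygon: [(3,11) (18,11) (18,13) (3,13)]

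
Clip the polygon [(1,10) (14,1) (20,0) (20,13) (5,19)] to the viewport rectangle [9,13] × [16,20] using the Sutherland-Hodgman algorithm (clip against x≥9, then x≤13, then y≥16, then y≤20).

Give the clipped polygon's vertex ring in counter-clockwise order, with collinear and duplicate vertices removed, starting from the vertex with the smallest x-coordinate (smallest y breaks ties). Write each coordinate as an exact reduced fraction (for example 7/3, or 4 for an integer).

Clipped polygon: [(9,16) (25/2,16) (9,87/5)]

1. After x ≥ 9: [(9,58/13) (14,1) (20,0) (20,13) (9,87/5)]
2. After x ≤ 13: [(9,58/13) (13,22/13) (13,79/5) (9,87/5)]
3. After y ≥ 16: [(9,16) (25/2,16) (9,87/5)]
4. After y ≤ 20: [(9,16) (25/2,16) (9,87/5)]
5. Canonical ring: [(9,16) (25/2,16) (9,87/5)]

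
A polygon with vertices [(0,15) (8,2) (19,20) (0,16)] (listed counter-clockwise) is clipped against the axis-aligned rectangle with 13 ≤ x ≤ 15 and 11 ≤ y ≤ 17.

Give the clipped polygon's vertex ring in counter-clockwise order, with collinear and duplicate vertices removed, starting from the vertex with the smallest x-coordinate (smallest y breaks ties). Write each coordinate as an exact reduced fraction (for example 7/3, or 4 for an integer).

Clipped polygon: [(13,11) (27/2,11) (15,148/11) (15,17) (13,17)]

1. After x ≥ 13: [(13,112/11) (19,20) (13,356/19)]
2. After x ≤ 15: [(13,112/11) (15,148/11) (15,364/19) (13,356/19)]
3. After y ≥ 11: [(13,11) (27/2,11) (15,148/11) (15,364/19) (13,356/19)]
4. After y ≤ 17: [(13,17) (13,11) (27/2,11) (15,148/11) (15,17)]
5. Canonical ring: [(13,11) (27/2,11) (15,148/11) (15,17) (13,17)]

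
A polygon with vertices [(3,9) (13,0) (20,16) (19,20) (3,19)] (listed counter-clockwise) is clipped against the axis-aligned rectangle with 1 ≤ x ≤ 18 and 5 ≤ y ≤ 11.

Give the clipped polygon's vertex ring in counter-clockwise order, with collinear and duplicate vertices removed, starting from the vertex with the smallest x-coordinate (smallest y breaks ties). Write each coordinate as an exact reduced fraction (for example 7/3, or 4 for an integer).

1. After x ≥ 1: [(3,9) (13,0) (20,16) (19,20) (3,19)]
2. After x ≤ 18: [(3,9) (13,0) (18,80/7) (18,319/16) (3,19)]
3. After y ≥ 5: [(3,9) (67/9,5) (243/16,5) (18,80/7) (18,319/16) (3,19)]
4. After y ≤ 11: [(3,11) (3,9) (67/9,5) (243/16,5) (285/16,11)]
5. Canonical ring: [(3,9) (67/9,5) (243/16,5) (285/16,11) (3,11)]

Clipped polygon: [(3,9) (67/9,5) (243/16,5) (285/16,11) (3,11)]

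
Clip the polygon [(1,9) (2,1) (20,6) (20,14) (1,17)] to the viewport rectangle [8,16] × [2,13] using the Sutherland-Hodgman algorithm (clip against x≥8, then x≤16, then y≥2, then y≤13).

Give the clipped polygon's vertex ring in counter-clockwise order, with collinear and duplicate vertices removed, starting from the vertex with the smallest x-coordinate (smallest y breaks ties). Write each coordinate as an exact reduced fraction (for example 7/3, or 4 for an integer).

1. After x ≥ 8: [(8,8/3) (20,6) (20,14) (8,302/19)]
2. After x ≤ 16: [(8,8/3) (16,44/9) (16,278/19) (8,302/19)]
3. After y ≥ 2: [(8,8/3) (16,44/9) (16,278/19) (8,302/19)]
4. After y ≤ 13: [(8,13) (8,8/3) (16,44/9) (16,13)]
5. Canonical ring: [(8,8/3) (16,44/9) (16,13) (8,13)]

Clipped polygon: [(8,8/3) (16,44/9) (16,13) (8,13)]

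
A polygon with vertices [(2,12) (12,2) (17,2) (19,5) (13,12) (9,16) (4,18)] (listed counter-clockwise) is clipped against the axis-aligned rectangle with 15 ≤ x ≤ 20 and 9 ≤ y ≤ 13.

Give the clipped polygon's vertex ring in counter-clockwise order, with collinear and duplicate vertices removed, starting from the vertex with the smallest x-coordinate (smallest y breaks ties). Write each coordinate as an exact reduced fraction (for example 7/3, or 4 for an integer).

1. After x ≥ 15: [(15,2) (17,2) (19,5) (15,29/3)]
2. After x ≤ 20: [(15,2) (17,2) (19,5) (15,29/3)]
3. After y ≥ 9: [(15,9) (109/7,9) (15,29/3)]
4. After y ≤ 13: [(15,9) (109/7,9) (15,29/3)]
5. Canonical ring: [(15,9) (109/7,9) (15,29/3)]

Clipped polygon: [(15,9) (109/7,9) (15,29/3)]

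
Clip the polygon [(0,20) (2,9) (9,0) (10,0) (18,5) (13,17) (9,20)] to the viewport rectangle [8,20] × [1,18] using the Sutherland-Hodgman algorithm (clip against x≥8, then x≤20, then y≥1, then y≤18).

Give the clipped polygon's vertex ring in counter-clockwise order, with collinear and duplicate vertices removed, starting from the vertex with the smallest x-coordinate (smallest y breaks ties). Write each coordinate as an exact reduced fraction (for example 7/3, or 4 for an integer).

1. After x ≥ 8: [(8,20) (8,9/7) (9,0) (10,0) (18,5) (13,17) (9,20)]
2. After x ≤ 20: [(8,20) (8,9/7) (9,0) (10,0) (18,5) (13,17) (9,20)]
3. After y ≥ 1: [(8,20) (8,9/7) (74/9,1) (58/5,1) (18,5) (13,17) (9,20)]
4. After y ≤ 18: [(8,18) (8,9/7) (74/9,1) (58/5,1) (18,5) (13,17) (35/3,18)]
5. Canonical ring: [(8,9/7) (74/9,1) (58/5,1) (18,5) (13,17) (35/3,18) (8,18)]

Clipped polygon: [(8,9/7) (74/9,1) (58/5,1) (18,5) (13,17) (35/3,18) (8,18)]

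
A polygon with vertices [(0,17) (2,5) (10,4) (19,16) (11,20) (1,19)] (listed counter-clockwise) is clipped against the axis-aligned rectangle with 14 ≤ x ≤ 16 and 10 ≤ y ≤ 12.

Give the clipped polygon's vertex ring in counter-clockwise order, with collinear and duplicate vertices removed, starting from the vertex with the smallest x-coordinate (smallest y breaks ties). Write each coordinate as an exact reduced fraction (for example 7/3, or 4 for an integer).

1. After x ≥ 14: [(14,28/3) (19,16) (14,37/2)]
2. After x ≤ 16: [(14,28/3) (16,12) (16,35/2) (14,37/2)]
3. After y ≥ 10: [(14,10) (29/2,10) (16,12) (16,35/2) (14,37/2)]
4. After y ≤ 12: [(14,12) (14,10) (29/2,10) (16,12) (16,12)]
5. Canonical ring: [(14,10) (29/2,10) (16,12) (14,12)]

Clipped polygon: [(14,10) (29/2,10) (16,12) (14,12)]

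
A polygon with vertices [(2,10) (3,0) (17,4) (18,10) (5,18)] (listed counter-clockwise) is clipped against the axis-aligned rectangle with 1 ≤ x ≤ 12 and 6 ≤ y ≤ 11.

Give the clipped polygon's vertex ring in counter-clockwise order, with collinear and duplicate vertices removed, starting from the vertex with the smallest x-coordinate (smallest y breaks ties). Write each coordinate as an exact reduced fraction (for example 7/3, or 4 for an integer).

Clipped polygon: [(2,10) (12/5,6) (12,6) (12,11) (19/8,11)]

1. After x ≥ 1: [(2,10) (3,0) (17,4) (18,10) (5,18)]
2. After x ≤ 12: [(2,10) (3,0) (12,18/7) (12,178/13) (5,18)]
3. After y ≥ 6: [(2,10) (12/5,6) (12,6) (12,178/13) (5,18)]
4. After y ≤ 11: [(19/8,11) (2,10) (12/5,6) (12,6) (12,11)]
5. Canonical ring: [(2,10) (12/5,6) (12,6) (12,11) (19/8,11)]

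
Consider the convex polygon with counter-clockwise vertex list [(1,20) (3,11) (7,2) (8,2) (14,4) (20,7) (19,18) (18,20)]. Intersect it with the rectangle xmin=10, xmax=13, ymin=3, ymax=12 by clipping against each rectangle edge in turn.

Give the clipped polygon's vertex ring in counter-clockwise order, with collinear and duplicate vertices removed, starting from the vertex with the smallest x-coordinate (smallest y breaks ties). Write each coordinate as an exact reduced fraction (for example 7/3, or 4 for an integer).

Clipped polygon: [(10,3) (11,3) (13,11/3) (13,12) (10,12)]

1. After x ≥ 10: [(10,20) (10,8/3) (14,4) (20,7) (19,18) (18,20)]
2. After x ≤ 13: [(13,20) (10,20) (10,8/3) (13,11/3)]
3. After y ≥ 3: [(13,20) (10,20) (10,3) (11,3) (13,11/3)]
4. After y ≤ 12: [(13,12) (10,12) (10,3) (11,3) (13,11/3)]
5. Canonical ring: [(10,3) (11,3) (13,11/3) (13,12) (10,12)]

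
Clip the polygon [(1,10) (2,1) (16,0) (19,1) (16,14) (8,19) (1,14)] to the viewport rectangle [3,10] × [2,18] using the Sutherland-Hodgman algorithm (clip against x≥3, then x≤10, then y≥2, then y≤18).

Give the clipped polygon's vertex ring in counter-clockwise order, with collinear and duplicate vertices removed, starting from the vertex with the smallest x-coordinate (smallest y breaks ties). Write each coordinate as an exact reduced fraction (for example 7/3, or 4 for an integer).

Clipped polygon: [(3,2) (10,2) (10,71/4) (48/5,18) (33/5,18) (3,108/7)]

1. After x ≥ 3: [(3,13/14) (16,0) (19,1) (16,14) (8,19) (3,108/7)]
2. After x ≤ 10: [(3,13/14) (10,3/7) (10,71/4) (8,19) (3,108/7)]
3. After y ≥ 2: [(3,2) (10,2) (10,71/4) (8,19) (3,108/7)]
4. After y ≤ 18: [(3,2) (10,2) (10,71/4) (48/5,18) (33/5,18) (3,108/7)]
5. Canonical ring: [(3,2) (10,2) (10,71/4) (48/5,18) (33/5,18) (3,108/7)]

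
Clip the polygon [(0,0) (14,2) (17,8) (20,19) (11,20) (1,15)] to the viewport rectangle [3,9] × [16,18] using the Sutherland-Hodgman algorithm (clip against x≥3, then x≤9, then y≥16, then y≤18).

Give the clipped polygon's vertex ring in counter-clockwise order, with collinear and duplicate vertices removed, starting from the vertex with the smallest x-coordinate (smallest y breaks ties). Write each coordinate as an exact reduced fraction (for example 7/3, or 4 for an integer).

1. After x ≥ 3: [(3,3/7) (14,2) (17,8) (20,19) (11,20) (3,16)]
2. After x ≤ 9: [(3,3/7) (9,9/7) (9,19) (3,16)]
3. After y ≥ 16: [(3,16) (9,16) (9,19) (3,16)]
4. After y ≤ 18: [(3,16) (9,16) (9,18) (7,18) (3,16)]
5. Canonical ring: [(3,16) (9,16) (9,18) (7,18)]

Clipped polygon: [(3,16) (9,16) (9,18) (7,18)]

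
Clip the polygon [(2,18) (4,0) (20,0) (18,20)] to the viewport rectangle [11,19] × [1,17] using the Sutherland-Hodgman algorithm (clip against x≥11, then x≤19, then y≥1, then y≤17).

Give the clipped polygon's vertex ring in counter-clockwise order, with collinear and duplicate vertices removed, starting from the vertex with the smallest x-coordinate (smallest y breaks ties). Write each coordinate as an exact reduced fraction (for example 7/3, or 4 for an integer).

1. After x ≥ 11: [(11,153/8) (11,0) (20,0) (18,20)]
2. After x ≤ 19: [(11,153/8) (11,0) (19,0) (19,10) (18,20)]
3. After y ≥ 1: [(11,153/8) (11,1) (19,1) (19,10) (18,20)]
4. After y ≤ 17: [(11,17) (11,1) (19,1) (19,10) (183/10,17)]
5. Canonical ring: [(11,1) (19,1) (19,10) (183/10,17) (11,17)]

Clipped polygon: [(11,1) (19,1) (19,10) (183/10,17) (11,17)]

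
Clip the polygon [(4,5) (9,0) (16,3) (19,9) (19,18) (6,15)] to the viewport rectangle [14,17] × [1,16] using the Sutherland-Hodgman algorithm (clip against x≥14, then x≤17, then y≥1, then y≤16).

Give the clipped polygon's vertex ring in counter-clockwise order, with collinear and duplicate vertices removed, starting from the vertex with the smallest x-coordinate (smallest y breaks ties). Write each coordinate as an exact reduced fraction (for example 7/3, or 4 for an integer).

1. After x ≥ 14: [(14,15/7) (16,3) (19,9) (19,18) (14,219/13)]
2. After x ≤ 17: [(14,15/7) (16,3) (17,5) (17,228/13) (14,219/13)]
3. After y ≥ 1: [(14,15/7) (16,3) (17,5) (17,228/13) (14,219/13)]
4. After y ≤ 16: [(14,16) (14,15/7) (16,3) (17,5) (17,16)]
5. Canonical ring: [(14,15/7) (16,3) (17,5) (17,16) (14,16)]

Clipped polygon: [(14,15/7) (16,3) (17,5) (17,16) (14,16)]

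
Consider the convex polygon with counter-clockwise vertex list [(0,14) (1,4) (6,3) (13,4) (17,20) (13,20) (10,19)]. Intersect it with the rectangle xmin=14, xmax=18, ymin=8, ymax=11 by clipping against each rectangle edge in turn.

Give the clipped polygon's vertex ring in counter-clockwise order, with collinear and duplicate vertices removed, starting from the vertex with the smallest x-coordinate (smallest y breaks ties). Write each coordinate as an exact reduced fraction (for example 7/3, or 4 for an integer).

1. After x ≥ 14: [(14,8) (17,20) (14,20)]
2. After x ≤ 18: [(14,8) (17,20) (14,20)]
3. After y ≥ 8: [(14,8) (17,20) (14,20)]
4. After y ≤ 11: [(14,11) (14,8) (59/4,11)]
5. Canonical ring: [(14,8) (59/4,11) (14,11)]

Clipped polygon: [(14,8) (59/4,11) (14,11)]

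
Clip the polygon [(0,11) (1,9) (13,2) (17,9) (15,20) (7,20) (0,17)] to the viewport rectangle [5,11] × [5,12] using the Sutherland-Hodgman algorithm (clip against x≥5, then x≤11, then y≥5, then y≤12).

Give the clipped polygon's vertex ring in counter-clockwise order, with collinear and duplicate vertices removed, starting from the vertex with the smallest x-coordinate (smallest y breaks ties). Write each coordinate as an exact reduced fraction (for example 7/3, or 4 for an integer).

Clipped polygon: [(5,20/3) (55/7,5) (11,5) (11,12) (5,12)]

1. After x ≥ 5: [(5,20/3) (13,2) (17,9) (15,20) (7,20) (5,134/7)]
2. After x ≤ 11: [(5,20/3) (11,19/6) (11,20) (7,20) (5,134/7)]
3. After y ≥ 5: [(5,20/3) (55/7,5) (11,5) (11,20) (7,20) (5,134/7)]
4. After y ≤ 12: [(5,12) (5,20/3) (55/7,5) (11,5) (11,12)]
5. Canonical ring: [(5,20/3) (55/7,5) (11,5) (11,12) (5,12)]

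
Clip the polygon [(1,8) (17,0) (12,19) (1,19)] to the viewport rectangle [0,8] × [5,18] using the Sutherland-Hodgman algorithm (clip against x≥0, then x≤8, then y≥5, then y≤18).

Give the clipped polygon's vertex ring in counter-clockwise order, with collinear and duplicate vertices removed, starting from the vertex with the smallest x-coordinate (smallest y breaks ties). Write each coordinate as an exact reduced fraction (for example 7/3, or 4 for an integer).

Clipped polygon: [(1,8) (7,5) (8,5) (8,18) (1,18)]

1. After x ≥ 0: [(1,8) (17,0) (12,19) (1,19)]
2. After x ≤ 8: [(1,8) (8,9/2) (8,19) (1,19)]
3. After y ≥ 5: [(1,8) (7,5) (8,5) (8,19) (1,19)]
4. After y ≤ 18: [(1,18) (1,8) (7,5) (8,5) (8,18)]
5. Canonical ring: [(1,8) (7,5) (8,5) (8,18) (1,18)]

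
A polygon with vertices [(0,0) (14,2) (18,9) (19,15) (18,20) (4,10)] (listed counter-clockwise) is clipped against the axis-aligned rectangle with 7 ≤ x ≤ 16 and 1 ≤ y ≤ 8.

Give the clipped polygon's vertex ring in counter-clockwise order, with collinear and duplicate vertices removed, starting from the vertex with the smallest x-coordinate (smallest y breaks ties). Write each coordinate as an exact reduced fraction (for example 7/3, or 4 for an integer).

1. After x ≥ 7: [(7,1) (14,2) (18,9) (19,15) (18,20) (7,85/7)]
2. After x ≤ 16: [(7,1) (14,2) (16,11/2) (16,130/7) (7,85/7)]
3. After y ≥ 1: [(7,1) (14,2) (16,11/2) (16,130/7) (7,85/7)]
4. After y ≤ 8: [(7,8) (7,1) (14,2) (16,11/2) (16,8)]
5. Canonical ring: [(7,1) (14,2) (16,11/2) (16,8) (7,8)]

Clipped polygon: [(7,1) (14,2) (16,11/2) (16,8) (7,8)]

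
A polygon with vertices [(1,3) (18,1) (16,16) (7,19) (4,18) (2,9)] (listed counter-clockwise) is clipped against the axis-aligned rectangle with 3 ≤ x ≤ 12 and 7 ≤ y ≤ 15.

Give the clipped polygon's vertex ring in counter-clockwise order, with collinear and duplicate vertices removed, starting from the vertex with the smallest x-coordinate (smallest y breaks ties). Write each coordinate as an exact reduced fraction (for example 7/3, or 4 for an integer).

Clipped polygon: [(3,7) (12,7) (12,15) (10/3,15) (3,27/2)]

1. After x ≥ 3: [(3,47/17) (18,1) (16,16) (7,19) (4,18) (3,27/2)]
2. After x ≤ 12: [(3,47/17) (12,29/17) (12,52/3) (7,19) (4,18) (3,27/2)]
3. After y ≥ 7: [(3,7) (12,7) (12,52/3) (7,19) (4,18) (3,27/2)]
4. After y ≤ 15: [(3,7) (12,7) (12,15) (10/3,15) (3,27/2)]
5. Canonical ring: [(3,7) (12,7) (12,15) (10/3,15) (3,27/2)]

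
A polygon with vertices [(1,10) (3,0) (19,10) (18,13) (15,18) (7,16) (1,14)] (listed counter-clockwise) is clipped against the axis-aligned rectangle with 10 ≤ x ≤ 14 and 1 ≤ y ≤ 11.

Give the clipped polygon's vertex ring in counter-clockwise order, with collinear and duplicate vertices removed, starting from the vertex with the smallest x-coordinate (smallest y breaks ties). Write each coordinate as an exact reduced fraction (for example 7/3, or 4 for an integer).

Clipped polygon: [(10,35/8) (14,55/8) (14,11) (10,11)]

1. After x ≥ 10: [(10,35/8) (19,10) (18,13) (15,18) (10,67/4)]
2. After x ≤ 14: [(10,35/8) (14,55/8) (14,71/4) (10,67/4)]
3. After y ≥ 1: [(10,35/8) (14,55/8) (14,71/4) (10,67/4)]
4. After y ≤ 11: [(10,11) (10,35/8) (14,55/8) (14,11)]
5. Canonical ring: [(10,35/8) (14,55/8) (14,11) (10,11)]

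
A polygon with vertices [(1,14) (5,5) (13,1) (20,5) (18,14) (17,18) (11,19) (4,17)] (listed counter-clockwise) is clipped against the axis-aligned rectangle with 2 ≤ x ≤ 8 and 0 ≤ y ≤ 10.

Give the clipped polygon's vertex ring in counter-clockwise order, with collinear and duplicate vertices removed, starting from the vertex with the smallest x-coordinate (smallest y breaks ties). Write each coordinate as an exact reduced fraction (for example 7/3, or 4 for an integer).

1. After x ≥ 2: [(2,15) (2,47/4) (5,5) (13,1) (20,5) (18,14) (17,18) (11,19) (4,17)]
2. After x ≤ 8: [(2,15) (2,47/4) (5,5) (8,7/2) (8,127/7) (4,17)]
3. After y ≥ 0: [(2,15) (2,47/4) (5,5) (8,7/2) (8,127/7) (4,17)]
4. After y ≤ 10: [(25/9,10) (5,5) (8,7/2) (8,10)]
5. Canonical ring: [(25/9,10) (5,5) (8,7/2) (8,10)]

Clipped polygon: [(25/9,10) (5,5) (8,7/2) (8,10)]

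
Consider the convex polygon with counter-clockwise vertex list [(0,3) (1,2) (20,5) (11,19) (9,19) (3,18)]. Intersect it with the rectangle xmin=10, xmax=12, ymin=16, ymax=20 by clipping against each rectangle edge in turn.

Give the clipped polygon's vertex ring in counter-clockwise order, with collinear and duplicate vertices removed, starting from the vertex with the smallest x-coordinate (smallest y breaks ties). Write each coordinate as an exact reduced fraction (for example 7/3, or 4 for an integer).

Clipped polygon: [(10,16) (12,16) (12,157/9) (11,19) (10,19)]

1. After x ≥ 10: [(10,65/19) (20,5) (11,19) (10,19)]
2. After x ≤ 12: [(10,65/19) (12,71/19) (12,157/9) (11,19) (10,19)]
3. After y ≥ 16: [(10,16) (12,16) (12,157/9) (11,19) (10,19)]
4. After y ≤ 20: [(10,16) (12,16) (12,157/9) (11,19) (10,19)]
5. Canonical ring: [(10,16) (12,16) (12,157/9) (11,19) (10,19)]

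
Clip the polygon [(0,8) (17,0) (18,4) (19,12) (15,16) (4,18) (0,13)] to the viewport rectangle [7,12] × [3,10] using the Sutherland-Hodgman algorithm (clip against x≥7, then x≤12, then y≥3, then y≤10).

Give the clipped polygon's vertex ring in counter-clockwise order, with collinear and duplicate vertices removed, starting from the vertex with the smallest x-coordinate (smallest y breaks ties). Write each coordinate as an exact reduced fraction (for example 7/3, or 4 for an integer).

Clipped polygon: [(7,80/17) (85/8,3) (12,3) (12,10) (7,10)]

1. After x ≥ 7: [(7,80/17) (17,0) (18,4) (19,12) (15,16) (7,192/11)]
2. After x ≤ 12: [(7,80/17) (12,40/17) (12,182/11) (7,192/11)]
3. After y ≥ 3: [(7,80/17) (85/8,3) (12,3) (12,182/11) (7,192/11)]
4. After y ≤ 10: [(7,10) (7,80/17) (85/8,3) (12,3) (12,10)]
5. Canonical ring: [(7,80/17) (85/8,3) (12,3) (12,10) (7,10)]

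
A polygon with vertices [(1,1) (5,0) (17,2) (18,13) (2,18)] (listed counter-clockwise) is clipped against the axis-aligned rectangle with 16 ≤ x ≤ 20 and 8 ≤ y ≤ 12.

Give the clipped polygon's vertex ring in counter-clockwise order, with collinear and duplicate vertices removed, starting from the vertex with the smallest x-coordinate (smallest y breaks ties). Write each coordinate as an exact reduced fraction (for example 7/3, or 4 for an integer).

Clipped polygon: [(16,8) (193/11,8) (197/11,12) (16,12)]

1. After x ≥ 16: [(16,11/6) (17,2) (18,13) (16,109/8)]
2. After x ≤ 20: [(16,11/6) (17,2) (18,13) (16,109/8)]
3. After y ≥ 8: [(16,8) (193/11,8) (18,13) (16,109/8)]
4. After y ≤ 12: [(16,12) (16,8) (193/11,8) (197/11,12)]
5. Canonical ring: [(16,8) (193/11,8) (197/11,12) (16,12)]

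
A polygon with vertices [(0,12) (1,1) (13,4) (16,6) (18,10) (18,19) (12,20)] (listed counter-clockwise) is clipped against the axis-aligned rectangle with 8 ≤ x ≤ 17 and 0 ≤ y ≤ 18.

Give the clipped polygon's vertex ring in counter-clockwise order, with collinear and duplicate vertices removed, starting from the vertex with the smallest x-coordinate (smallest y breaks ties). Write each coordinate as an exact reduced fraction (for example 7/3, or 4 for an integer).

Clipped polygon: [(8,11/4) (13,4) (16,6) (17,8) (17,18) (9,18) (8,52/3)]

1. After x ≥ 8: [(8,52/3) (8,11/4) (13,4) (16,6) (18,10) (18,19) (12,20)]
2. After x ≤ 17: [(8,52/3) (8,11/4) (13,4) (16,6) (17,8) (17,115/6) (12,20)]
3. After y ≥ 0: [(8,52/3) (8,11/4) (13,4) (16,6) (17,8) (17,115/6) (12,20)]
4. After y ≤ 18: [(9,18) (8,52/3) (8,11/4) (13,4) (16,6) (17,8) (17,18)]
5. Canonical ring: [(8,11/4) (13,4) (16,6) (17,8) (17,18) (9,18) (8,52/3)]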